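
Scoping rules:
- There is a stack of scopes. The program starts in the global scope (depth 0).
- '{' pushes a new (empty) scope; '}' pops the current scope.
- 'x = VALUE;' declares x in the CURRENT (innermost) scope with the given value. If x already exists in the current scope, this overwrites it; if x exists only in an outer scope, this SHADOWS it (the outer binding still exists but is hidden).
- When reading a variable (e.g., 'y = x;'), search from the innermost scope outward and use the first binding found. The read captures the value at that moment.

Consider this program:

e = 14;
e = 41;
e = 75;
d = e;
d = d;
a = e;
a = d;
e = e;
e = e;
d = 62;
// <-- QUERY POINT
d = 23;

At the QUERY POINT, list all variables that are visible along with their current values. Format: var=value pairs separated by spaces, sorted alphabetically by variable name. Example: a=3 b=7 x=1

Answer: a=75 d=62 e=75

Derivation:
Step 1: declare e=14 at depth 0
Step 2: declare e=41 at depth 0
Step 3: declare e=75 at depth 0
Step 4: declare d=(read e)=75 at depth 0
Step 5: declare d=(read d)=75 at depth 0
Step 6: declare a=(read e)=75 at depth 0
Step 7: declare a=(read d)=75 at depth 0
Step 8: declare e=(read e)=75 at depth 0
Step 9: declare e=(read e)=75 at depth 0
Step 10: declare d=62 at depth 0
Visible at query point: a=75 d=62 e=75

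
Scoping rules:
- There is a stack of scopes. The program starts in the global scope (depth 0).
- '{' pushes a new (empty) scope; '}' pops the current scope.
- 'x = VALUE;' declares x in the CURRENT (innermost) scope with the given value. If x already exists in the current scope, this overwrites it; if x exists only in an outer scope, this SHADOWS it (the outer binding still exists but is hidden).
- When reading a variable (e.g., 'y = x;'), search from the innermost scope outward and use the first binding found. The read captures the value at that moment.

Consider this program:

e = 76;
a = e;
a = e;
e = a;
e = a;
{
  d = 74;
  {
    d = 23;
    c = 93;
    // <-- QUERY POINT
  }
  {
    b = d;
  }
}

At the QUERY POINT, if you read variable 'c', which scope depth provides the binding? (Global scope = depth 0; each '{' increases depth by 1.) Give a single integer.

Step 1: declare e=76 at depth 0
Step 2: declare a=(read e)=76 at depth 0
Step 3: declare a=(read e)=76 at depth 0
Step 4: declare e=(read a)=76 at depth 0
Step 5: declare e=(read a)=76 at depth 0
Step 6: enter scope (depth=1)
Step 7: declare d=74 at depth 1
Step 8: enter scope (depth=2)
Step 9: declare d=23 at depth 2
Step 10: declare c=93 at depth 2
Visible at query point: a=76 c=93 d=23 e=76

Answer: 2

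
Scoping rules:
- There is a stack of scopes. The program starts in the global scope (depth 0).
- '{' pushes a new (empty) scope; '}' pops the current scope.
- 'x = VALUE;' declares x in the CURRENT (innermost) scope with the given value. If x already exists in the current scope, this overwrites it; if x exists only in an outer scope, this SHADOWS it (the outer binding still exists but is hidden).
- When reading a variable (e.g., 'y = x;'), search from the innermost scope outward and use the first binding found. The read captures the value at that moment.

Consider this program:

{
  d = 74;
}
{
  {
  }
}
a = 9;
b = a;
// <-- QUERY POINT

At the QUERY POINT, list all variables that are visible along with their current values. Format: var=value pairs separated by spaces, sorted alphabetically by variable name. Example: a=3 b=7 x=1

Answer: a=9 b=9

Derivation:
Step 1: enter scope (depth=1)
Step 2: declare d=74 at depth 1
Step 3: exit scope (depth=0)
Step 4: enter scope (depth=1)
Step 5: enter scope (depth=2)
Step 6: exit scope (depth=1)
Step 7: exit scope (depth=0)
Step 8: declare a=9 at depth 0
Step 9: declare b=(read a)=9 at depth 0
Visible at query point: a=9 b=9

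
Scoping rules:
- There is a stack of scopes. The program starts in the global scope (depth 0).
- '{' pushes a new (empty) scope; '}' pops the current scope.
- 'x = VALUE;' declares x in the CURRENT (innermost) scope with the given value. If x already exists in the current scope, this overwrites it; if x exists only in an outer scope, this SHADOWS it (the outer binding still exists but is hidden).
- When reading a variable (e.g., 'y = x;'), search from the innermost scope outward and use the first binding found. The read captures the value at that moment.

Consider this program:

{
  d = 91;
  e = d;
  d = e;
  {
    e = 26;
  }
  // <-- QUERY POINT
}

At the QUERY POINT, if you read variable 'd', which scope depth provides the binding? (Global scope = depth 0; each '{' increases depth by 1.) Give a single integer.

Answer: 1

Derivation:
Step 1: enter scope (depth=1)
Step 2: declare d=91 at depth 1
Step 3: declare e=(read d)=91 at depth 1
Step 4: declare d=(read e)=91 at depth 1
Step 5: enter scope (depth=2)
Step 6: declare e=26 at depth 2
Step 7: exit scope (depth=1)
Visible at query point: d=91 e=91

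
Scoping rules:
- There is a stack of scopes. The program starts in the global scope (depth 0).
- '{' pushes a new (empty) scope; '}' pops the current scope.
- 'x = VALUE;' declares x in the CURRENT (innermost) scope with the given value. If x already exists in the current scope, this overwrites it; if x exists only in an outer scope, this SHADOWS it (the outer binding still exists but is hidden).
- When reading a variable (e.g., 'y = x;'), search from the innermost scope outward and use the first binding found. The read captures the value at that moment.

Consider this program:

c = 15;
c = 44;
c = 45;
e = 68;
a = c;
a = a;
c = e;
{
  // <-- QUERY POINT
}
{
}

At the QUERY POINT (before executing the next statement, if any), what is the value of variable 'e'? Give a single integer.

Step 1: declare c=15 at depth 0
Step 2: declare c=44 at depth 0
Step 3: declare c=45 at depth 0
Step 4: declare e=68 at depth 0
Step 5: declare a=(read c)=45 at depth 0
Step 6: declare a=(read a)=45 at depth 0
Step 7: declare c=(read e)=68 at depth 0
Step 8: enter scope (depth=1)
Visible at query point: a=45 c=68 e=68

Answer: 68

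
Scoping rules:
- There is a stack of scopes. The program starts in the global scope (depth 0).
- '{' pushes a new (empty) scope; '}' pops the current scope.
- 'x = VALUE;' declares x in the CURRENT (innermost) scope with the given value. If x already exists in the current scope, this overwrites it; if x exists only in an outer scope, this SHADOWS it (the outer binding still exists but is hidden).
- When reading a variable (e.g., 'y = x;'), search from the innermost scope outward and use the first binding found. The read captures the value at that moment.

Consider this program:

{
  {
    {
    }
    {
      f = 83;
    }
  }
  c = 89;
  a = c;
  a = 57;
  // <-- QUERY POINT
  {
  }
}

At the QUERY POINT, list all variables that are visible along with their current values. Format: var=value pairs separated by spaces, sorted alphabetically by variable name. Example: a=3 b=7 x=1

Answer: a=57 c=89

Derivation:
Step 1: enter scope (depth=1)
Step 2: enter scope (depth=2)
Step 3: enter scope (depth=3)
Step 4: exit scope (depth=2)
Step 5: enter scope (depth=3)
Step 6: declare f=83 at depth 3
Step 7: exit scope (depth=2)
Step 8: exit scope (depth=1)
Step 9: declare c=89 at depth 1
Step 10: declare a=(read c)=89 at depth 1
Step 11: declare a=57 at depth 1
Visible at query point: a=57 c=89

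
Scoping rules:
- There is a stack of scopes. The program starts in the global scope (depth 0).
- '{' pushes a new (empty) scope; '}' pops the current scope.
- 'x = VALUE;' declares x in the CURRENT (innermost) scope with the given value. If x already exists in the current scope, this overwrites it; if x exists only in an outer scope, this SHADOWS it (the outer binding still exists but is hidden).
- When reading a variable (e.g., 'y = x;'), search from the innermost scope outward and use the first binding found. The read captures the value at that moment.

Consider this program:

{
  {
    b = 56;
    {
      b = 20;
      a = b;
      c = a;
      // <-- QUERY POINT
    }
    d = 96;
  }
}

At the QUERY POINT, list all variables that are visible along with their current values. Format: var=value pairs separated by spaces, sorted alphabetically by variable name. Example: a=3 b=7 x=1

Step 1: enter scope (depth=1)
Step 2: enter scope (depth=2)
Step 3: declare b=56 at depth 2
Step 4: enter scope (depth=3)
Step 5: declare b=20 at depth 3
Step 6: declare a=(read b)=20 at depth 3
Step 7: declare c=(read a)=20 at depth 3
Visible at query point: a=20 b=20 c=20

Answer: a=20 b=20 c=20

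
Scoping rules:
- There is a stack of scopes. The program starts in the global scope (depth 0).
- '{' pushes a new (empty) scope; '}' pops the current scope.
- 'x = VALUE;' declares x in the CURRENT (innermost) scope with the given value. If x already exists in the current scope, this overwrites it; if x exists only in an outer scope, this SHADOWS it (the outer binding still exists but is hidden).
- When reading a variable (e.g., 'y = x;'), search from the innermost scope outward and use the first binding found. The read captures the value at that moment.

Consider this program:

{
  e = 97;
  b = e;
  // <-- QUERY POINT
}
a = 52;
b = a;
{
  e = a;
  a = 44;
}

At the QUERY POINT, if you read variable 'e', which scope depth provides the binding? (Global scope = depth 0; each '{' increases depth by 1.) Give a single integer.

Step 1: enter scope (depth=1)
Step 2: declare e=97 at depth 1
Step 3: declare b=(read e)=97 at depth 1
Visible at query point: b=97 e=97

Answer: 1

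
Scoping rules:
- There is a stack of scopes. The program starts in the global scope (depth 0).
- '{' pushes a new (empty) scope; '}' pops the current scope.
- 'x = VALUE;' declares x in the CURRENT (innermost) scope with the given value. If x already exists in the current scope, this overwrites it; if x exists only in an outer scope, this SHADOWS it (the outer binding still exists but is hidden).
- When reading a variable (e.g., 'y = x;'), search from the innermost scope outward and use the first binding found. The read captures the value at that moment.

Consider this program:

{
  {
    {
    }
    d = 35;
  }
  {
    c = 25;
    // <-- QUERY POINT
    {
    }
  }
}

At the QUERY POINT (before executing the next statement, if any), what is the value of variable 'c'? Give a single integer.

Answer: 25

Derivation:
Step 1: enter scope (depth=1)
Step 2: enter scope (depth=2)
Step 3: enter scope (depth=3)
Step 4: exit scope (depth=2)
Step 5: declare d=35 at depth 2
Step 6: exit scope (depth=1)
Step 7: enter scope (depth=2)
Step 8: declare c=25 at depth 2
Visible at query point: c=25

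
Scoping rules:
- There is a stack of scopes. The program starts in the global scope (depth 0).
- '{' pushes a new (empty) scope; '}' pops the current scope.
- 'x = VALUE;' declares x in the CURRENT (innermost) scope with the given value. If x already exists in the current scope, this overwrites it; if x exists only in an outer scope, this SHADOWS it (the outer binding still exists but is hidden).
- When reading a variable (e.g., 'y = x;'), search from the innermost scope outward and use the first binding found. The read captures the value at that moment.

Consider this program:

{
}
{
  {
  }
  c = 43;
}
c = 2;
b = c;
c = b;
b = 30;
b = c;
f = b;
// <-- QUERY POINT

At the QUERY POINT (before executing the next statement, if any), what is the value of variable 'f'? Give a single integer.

Answer: 2

Derivation:
Step 1: enter scope (depth=1)
Step 2: exit scope (depth=0)
Step 3: enter scope (depth=1)
Step 4: enter scope (depth=2)
Step 5: exit scope (depth=1)
Step 6: declare c=43 at depth 1
Step 7: exit scope (depth=0)
Step 8: declare c=2 at depth 0
Step 9: declare b=(read c)=2 at depth 0
Step 10: declare c=(read b)=2 at depth 0
Step 11: declare b=30 at depth 0
Step 12: declare b=(read c)=2 at depth 0
Step 13: declare f=(read b)=2 at depth 0
Visible at query point: b=2 c=2 f=2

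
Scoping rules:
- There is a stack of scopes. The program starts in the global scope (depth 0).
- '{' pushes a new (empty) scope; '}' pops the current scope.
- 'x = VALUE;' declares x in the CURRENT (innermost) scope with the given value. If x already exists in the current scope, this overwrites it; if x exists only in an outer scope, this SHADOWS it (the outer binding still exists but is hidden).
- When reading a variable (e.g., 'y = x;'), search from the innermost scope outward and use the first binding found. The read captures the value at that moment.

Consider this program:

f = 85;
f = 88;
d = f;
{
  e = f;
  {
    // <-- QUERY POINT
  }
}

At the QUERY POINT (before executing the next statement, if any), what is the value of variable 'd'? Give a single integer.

Answer: 88

Derivation:
Step 1: declare f=85 at depth 0
Step 2: declare f=88 at depth 0
Step 3: declare d=(read f)=88 at depth 0
Step 4: enter scope (depth=1)
Step 5: declare e=(read f)=88 at depth 1
Step 6: enter scope (depth=2)
Visible at query point: d=88 e=88 f=88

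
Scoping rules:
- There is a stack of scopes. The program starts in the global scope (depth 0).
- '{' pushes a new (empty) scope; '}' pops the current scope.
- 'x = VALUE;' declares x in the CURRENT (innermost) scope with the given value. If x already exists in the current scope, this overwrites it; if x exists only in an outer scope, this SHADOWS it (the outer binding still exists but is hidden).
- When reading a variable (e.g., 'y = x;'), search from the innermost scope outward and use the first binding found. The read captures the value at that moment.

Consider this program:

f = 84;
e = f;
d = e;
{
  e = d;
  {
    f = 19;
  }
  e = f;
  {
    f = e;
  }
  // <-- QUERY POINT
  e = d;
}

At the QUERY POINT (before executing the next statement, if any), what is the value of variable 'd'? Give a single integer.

Answer: 84

Derivation:
Step 1: declare f=84 at depth 0
Step 2: declare e=(read f)=84 at depth 0
Step 3: declare d=(read e)=84 at depth 0
Step 4: enter scope (depth=1)
Step 5: declare e=(read d)=84 at depth 1
Step 6: enter scope (depth=2)
Step 7: declare f=19 at depth 2
Step 8: exit scope (depth=1)
Step 9: declare e=(read f)=84 at depth 1
Step 10: enter scope (depth=2)
Step 11: declare f=(read e)=84 at depth 2
Step 12: exit scope (depth=1)
Visible at query point: d=84 e=84 f=84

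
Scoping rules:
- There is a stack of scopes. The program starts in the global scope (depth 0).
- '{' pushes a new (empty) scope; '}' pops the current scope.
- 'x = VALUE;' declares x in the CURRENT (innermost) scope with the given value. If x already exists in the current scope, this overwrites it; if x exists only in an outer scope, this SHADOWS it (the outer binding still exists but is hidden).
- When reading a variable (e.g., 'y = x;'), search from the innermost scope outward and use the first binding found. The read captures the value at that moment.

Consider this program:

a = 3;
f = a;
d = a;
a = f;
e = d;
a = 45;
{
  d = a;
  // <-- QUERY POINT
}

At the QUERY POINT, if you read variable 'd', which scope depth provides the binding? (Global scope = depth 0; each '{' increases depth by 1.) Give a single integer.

Step 1: declare a=3 at depth 0
Step 2: declare f=(read a)=3 at depth 0
Step 3: declare d=(read a)=3 at depth 0
Step 4: declare a=(read f)=3 at depth 0
Step 5: declare e=(read d)=3 at depth 0
Step 6: declare a=45 at depth 0
Step 7: enter scope (depth=1)
Step 8: declare d=(read a)=45 at depth 1
Visible at query point: a=45 d=45 e=3 f=3

Answer: 1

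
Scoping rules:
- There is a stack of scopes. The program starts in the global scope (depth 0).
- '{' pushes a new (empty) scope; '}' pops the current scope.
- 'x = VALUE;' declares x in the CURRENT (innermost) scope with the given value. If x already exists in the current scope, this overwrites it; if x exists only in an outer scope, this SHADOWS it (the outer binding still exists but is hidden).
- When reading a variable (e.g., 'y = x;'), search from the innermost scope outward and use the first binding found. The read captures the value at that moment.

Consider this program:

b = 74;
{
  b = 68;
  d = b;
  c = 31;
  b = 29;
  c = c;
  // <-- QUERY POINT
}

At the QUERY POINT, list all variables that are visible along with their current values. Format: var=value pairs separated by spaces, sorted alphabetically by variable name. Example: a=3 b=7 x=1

Answer: b=29 c=31 d=68

Derivation:
Step 1: declare b=74 at depth 0
Step 2: enter scope (depth=1)
Step 3: declare b=68 at depth 1
Step 4: declare d=(read b)=68 at depth 1
Step 5: declare c=31 at depth 1
Step 6: declare b=29 at depth 1
Step 7: declare c=(read c)=31 at depth 1
Visible at query point: b=29 c=31 d=68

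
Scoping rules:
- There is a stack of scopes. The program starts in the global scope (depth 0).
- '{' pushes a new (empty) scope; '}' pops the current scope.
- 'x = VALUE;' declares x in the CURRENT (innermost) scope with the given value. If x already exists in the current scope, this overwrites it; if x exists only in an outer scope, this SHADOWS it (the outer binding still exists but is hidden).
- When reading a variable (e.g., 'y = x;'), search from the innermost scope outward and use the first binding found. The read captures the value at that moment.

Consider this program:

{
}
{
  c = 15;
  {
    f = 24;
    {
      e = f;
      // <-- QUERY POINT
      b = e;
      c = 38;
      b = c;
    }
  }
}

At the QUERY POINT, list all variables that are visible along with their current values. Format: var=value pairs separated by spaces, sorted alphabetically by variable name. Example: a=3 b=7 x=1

Step 1: enter scope (depth=1)
Step 2: exit scope (depth=0)
Step 3: enter scope (depth=1)
Step 4: declare c=15 at depth 1
Step 5: enter scope (depth=2)
Step 6: declare f=24 at depth 2
Step 7: enter scope (depth=3)
Step 8: declare e=(read f)=24 at depth 3
Visible at query point: c=15 e=24 f=24

Answer: c=15 e=24 f=24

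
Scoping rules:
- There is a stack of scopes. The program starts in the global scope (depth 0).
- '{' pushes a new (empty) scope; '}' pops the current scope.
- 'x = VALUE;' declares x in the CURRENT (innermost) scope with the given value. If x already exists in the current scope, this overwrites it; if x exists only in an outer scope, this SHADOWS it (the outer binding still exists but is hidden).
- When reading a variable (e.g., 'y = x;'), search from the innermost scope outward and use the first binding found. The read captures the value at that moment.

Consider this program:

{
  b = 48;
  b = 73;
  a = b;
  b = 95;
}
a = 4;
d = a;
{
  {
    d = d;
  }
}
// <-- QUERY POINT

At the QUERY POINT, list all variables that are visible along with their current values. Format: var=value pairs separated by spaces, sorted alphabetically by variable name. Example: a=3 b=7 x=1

Step 1: enter scope (depth=1)
Step 2: declare b=48 at depth 1
Step 3: declare b=73 at depth 1
Step 4: declare a=(read b)=73 at depth 1
Step 5: declare b=95 at depth 1
Step 6: exit scope (depth=0)
Step 7: declare a=4 at depth 0
Step 8: declare d=(read a)=4 at depth 0
Step 9: enter scope (depth=1)
Step 10: enter scope (depth=2)
Step 11: declare d=(read d)=4 at depth 2
Step 12: exit scope (depth=1)
Step 13: exit scope (depth=0)
Visible at query point: a=4 d=4

Answer: a=4 d=4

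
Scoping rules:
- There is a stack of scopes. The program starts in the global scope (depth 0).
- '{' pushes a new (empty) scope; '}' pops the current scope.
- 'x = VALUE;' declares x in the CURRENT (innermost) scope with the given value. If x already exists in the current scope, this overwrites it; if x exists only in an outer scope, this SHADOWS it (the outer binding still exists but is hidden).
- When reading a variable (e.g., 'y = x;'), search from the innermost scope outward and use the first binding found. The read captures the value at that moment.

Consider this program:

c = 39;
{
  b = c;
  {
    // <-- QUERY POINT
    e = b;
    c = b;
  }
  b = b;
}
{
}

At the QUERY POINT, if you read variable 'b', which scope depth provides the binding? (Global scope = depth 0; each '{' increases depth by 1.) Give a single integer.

Step 1: declare c=39 at depth 0
Step 2: enter scope (depth=1)
Step 3: declare b=(read c)=39 at depth 1
Step 4: enter scope (depth=2)
Visible at query point: b=39 c=39

Answer: 1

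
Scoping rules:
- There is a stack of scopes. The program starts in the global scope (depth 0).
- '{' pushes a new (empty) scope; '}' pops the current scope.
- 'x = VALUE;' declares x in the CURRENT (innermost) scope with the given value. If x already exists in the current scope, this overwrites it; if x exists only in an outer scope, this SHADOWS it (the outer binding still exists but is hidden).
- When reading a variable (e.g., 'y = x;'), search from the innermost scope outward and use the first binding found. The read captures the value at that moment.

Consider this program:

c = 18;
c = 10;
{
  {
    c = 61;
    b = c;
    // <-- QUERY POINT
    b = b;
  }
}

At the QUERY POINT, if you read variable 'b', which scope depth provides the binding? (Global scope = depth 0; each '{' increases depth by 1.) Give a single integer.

Answer: 2

Derivation:
Step 1: declare c=18 at depth 0
Step 2: declare c=10 at depth 0
Step 3: enter scope (depth=1)
Step 4: enter scope (depth=2)
Step 5: declare c=61 at depth 2
Step 6: declare b=(read c)=61 at depth 2
Visible at query point: b=61 c=61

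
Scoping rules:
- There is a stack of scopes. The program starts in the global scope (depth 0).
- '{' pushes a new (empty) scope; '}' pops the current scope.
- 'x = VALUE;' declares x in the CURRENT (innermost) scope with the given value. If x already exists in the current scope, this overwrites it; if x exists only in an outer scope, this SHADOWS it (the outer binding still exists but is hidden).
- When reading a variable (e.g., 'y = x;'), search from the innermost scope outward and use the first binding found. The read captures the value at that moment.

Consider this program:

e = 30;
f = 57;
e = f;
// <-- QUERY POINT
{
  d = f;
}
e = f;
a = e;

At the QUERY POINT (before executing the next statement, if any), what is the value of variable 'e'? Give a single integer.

Answer: 57

Derivation:
Step 1: declare e=30 at depth 0
Step 2: declare f=57 at depth 0
Step 3: declare e=(read f)=57 at depth 0
Visible at query point: e=57 f=57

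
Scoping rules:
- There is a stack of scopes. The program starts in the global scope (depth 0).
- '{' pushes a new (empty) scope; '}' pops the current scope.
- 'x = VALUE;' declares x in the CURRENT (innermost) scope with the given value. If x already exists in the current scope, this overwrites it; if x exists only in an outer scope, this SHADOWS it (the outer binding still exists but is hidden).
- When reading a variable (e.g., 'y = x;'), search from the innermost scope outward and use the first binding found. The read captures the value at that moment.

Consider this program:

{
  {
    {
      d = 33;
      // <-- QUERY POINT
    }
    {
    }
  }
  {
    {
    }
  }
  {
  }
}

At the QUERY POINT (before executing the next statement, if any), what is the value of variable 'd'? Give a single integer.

Step 1: enter scope (depth=1)
Step 2: enter scope (depth=2)
Step 3: enter scope (depth=3)
Step 4: declare d=33 at depth 3
Visible at query point: d=33

Answer: 33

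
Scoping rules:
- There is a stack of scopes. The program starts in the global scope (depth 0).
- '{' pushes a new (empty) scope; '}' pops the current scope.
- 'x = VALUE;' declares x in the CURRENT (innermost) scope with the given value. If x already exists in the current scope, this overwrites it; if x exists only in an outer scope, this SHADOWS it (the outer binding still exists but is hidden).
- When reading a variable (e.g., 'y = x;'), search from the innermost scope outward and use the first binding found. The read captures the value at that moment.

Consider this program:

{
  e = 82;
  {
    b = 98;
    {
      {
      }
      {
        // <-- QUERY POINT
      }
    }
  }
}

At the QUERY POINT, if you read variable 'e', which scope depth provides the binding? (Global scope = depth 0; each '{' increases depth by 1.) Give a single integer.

Step 1: enter scope (depth=1)
Step 2: declare e=82 at depth 1
Step 3: enter scope (depth=2)
Step 4: declare b=98 at depth 2
Step 5: enter scope (depth=3)
Step 6: enter scope (depth=4)
Step 7: exit scope (depth=3)
Step 8: enter scope (depth=4)
Visible at query point: b=98 e=82

Answer: 1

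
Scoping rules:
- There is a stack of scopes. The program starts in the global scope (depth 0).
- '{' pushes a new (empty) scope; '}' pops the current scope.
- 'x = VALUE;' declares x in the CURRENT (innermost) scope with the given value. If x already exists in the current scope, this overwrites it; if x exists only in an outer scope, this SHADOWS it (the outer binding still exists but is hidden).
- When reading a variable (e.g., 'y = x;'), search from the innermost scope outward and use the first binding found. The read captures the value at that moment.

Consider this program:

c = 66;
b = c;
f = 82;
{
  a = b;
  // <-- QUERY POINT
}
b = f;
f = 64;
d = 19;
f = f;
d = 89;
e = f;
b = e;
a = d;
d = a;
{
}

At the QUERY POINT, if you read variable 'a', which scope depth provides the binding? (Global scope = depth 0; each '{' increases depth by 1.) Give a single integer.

Answer: 1

Derivation:
Step 1: declare c=66 at depth 0
Step 2: declare b=(read c)=66 at depth 0
Step 3: declare f=82 at depth 0
Step 4: enter scope (depth=1)
Step 5: declare a=(read b)=66 at depth 1
Visible at query point: a=66 b=66 c=66 f=82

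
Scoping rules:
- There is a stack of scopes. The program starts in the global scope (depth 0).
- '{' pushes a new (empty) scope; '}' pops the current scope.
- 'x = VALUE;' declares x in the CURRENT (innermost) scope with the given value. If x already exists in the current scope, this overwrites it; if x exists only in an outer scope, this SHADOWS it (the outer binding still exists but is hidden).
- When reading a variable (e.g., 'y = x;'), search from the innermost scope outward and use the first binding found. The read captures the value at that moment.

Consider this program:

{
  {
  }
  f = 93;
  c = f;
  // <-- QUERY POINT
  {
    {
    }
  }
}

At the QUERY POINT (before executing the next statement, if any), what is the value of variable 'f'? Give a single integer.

Step 1: enter scope (depth=1)
Step 2: enter scope (depth=2)
Step 3: exit scope (depth=1)
Step 4: declare f=93 at depth 1
Step 5: declare c=(read f)=93 at depth 1
Visible at query point: c=93 f=93

Answer: 93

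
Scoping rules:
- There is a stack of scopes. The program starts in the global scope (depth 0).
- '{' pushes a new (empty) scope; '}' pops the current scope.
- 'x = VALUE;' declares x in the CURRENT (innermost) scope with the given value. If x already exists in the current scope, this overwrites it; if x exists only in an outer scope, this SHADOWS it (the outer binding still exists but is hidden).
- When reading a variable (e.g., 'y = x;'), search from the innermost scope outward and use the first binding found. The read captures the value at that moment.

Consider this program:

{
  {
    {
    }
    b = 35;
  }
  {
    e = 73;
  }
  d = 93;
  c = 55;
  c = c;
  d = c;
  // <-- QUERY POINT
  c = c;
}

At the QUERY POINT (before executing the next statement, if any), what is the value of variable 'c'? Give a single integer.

Step 1: enter scope (depth=1)
Step 2: enter scope (depth=2)
Step 3: enter scope (depth=3)
Step 4: exit scope (depth=2)
Step 5: declare b=35 at depth 2
Step 6: exit scope (depth=1)
Step 7: enter scope (depth=2)
Step 8: declare e=73 at depth 2
Step 9: exit scope (depth=1)
Step 10: declare d=93 at depth 1
Step 11: declare c=55 at depth 1
Step 12: declare c=(read c)=55 at depth 1
Step 13: declare d=(read c)=55 at depth 1
Visible at query point: c=55 d=55

Answer: 55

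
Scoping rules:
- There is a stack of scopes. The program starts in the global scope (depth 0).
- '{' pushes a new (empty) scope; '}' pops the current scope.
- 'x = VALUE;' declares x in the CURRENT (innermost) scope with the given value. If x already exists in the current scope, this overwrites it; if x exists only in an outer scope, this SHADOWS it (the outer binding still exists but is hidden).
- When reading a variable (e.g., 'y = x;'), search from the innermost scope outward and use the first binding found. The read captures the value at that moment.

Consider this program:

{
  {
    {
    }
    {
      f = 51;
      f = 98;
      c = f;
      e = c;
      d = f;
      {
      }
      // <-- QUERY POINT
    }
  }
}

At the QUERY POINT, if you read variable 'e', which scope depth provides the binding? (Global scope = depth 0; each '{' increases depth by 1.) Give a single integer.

Step 1: enter scope (depth=1)
Step 2: enter scope (depth=2)
Step 3: enter scope (depth=3)
Step 4: exit scope (depth=2)
Step 5: enter scope (depth=3)
Step 6: declare f=51 at depth 3
Step 7: declare f=98 at depth 3
Step 8: declare c=(read f)=98 at depth 3
Step 9: declare e=(read c)=98 at depth 3
Step 10: declare d=(read f)=98 at depth 3
Step 11: enter scope (depth=4)
Step 12: exit scope (depth=3)
Visible at query point: c=98 d=98 e=98 f=98

Answer: 3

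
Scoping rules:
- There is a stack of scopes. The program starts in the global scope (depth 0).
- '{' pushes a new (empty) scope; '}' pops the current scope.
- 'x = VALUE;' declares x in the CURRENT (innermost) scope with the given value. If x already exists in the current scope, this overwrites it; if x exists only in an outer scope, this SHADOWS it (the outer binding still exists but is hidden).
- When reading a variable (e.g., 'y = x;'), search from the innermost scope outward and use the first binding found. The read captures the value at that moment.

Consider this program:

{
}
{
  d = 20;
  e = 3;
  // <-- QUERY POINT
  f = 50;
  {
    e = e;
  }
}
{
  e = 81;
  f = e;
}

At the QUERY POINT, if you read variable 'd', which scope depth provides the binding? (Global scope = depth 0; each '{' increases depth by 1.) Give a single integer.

Step 1: enter scope (depth=1)
Step 2: exit scope (depth=0)
Step 3: enter scope (depth=1)
Step 4: declare d=20 at depth 1
Step 5: declare e=3 at depth 1
Visible at query point: d=20 e=3

Answer: 1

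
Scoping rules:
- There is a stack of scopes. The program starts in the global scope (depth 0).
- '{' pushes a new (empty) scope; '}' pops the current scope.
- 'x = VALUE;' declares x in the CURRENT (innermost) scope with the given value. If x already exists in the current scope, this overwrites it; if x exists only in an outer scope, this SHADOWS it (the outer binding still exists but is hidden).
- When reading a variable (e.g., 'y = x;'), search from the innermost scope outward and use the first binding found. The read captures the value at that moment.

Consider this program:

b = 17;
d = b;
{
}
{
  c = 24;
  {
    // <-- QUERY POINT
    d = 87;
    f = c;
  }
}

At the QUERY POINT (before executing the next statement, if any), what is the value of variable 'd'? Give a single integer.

Step 1: declare b=17 at depth 0
Step 2: declare d=(read b)=17 at depth 0
Step 3: enter scope (depth=1)
Step 4: exit scope (depth=0)
Step 5: enter scope (depth=1)
Step 6: declare c=24 at depth 1
Step 7: enter scope (depth=2)
Visible at query point: b=17 c=24 d=17

Answer: 17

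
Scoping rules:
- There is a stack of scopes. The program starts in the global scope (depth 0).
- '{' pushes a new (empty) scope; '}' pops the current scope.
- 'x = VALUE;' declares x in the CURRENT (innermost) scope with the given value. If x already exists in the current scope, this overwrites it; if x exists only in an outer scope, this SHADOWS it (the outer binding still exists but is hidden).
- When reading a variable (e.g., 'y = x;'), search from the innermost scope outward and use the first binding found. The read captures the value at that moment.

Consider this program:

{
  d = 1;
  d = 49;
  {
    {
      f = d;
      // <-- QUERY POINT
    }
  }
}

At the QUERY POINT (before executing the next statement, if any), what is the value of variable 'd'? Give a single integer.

Answer: 49

Derivation:
Step 1: enter scope (depth=1)
Step 2: declare d=1 at depth 1
Step 3: declare d=49 at depth 1
Step 4: enter scope (depth=2)
Step 5: enter scope (depth=3)
Step 6: declare f=(read d)=49 at depth 3
Visible at query point: d=49 f=49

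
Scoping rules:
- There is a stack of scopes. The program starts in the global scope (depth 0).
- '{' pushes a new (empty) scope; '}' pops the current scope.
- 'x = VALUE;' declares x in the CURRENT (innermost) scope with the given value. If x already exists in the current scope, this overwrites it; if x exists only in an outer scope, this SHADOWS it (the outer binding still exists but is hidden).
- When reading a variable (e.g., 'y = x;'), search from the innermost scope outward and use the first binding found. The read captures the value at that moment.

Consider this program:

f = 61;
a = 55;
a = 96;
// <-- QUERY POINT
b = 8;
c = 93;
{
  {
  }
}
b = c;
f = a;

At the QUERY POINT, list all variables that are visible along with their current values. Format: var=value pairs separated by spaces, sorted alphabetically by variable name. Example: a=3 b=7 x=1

Step 1: declare f=61 at depth 0
Step 2: declare a=55 at depth 0
Step 3: declare a=96 at depth 0
Visible at query point: a=96 f=61

Answer: a=96 f=61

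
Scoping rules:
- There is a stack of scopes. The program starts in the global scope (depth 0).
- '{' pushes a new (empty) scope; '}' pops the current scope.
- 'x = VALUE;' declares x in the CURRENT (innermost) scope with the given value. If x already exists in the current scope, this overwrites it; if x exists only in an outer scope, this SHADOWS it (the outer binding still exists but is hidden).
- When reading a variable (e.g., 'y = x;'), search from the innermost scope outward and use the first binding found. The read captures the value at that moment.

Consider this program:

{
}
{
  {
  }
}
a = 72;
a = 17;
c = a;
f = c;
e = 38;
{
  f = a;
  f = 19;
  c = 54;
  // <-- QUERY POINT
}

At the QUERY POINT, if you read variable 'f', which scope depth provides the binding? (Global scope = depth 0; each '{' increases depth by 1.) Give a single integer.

Step 1: enter scope (depth=1)
Step 2: exit scope (depth=0)
Step 3: enter scope (depth=1)
Step 4: enter scope (depth=2)
Step 5: exit scope (depth=1)
Step 6: exit scope (depth=0)
Step 7: declare a=72 at depth 0
Step 8: declare a=17 at depth 0
Step 9: declare c=(read a)=17 at depth 0
Step 10: declare f=(read c)=17 at depth 0
Step 11: declare e=38 at depth 0
Step 12: enter scope (depth=1)
Step 13: declare f=(read a)=17 at depth 1
Step 14: declare f=19 at depth 1
Step 15: declare c=54 at depth 1
Visible at query point: a=17 c=54 e=38 f=19

Answer: 1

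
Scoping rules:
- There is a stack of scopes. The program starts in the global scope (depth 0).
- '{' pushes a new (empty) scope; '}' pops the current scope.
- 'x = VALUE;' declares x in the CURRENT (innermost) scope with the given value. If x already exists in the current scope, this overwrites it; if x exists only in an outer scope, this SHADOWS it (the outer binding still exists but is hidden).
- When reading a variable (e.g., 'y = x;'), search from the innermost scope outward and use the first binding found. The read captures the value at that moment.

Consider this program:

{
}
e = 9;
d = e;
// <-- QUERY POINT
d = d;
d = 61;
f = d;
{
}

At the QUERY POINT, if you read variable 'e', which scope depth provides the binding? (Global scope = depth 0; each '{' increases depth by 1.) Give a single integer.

Step 1: enter scope (depth=1)
Step 2: exit scope (depth=0)
Step 3: declare e=9 at depth 0
Step 4: declare d=(read e)=9 at depth 0
Visible at query point: d=9 e=9

Answer: 0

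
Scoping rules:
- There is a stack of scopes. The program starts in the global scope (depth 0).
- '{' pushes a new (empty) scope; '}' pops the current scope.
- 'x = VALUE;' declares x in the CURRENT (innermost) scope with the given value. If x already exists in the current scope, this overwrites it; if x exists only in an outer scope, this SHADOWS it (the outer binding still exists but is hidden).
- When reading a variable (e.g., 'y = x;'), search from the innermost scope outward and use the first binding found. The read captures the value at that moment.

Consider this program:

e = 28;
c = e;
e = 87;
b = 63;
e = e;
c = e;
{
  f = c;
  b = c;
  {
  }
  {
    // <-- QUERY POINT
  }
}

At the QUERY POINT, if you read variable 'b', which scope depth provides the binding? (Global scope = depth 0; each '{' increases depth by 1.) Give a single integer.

Answer: 1

Derivation:
Step 1: declare e=28 at depth 0
Step 2: declare c=(read e)=28 at depth 0
Step 3: declare e=87 at depth 0
Step 4: declare b=63 at depth 0
Step 5: declare e=(read e)=87 at depth 0
Step 6: declare c=(read e)=87 at depth 0
Step 7: enter scope (depth=1)
Step 8: declare f=(read c)=87 at depth 1
Step 9: declare b=(read c)=87 at depth 1
Step 10: enter scope (depth=2)
Step 11: exit scope (depth=1)
Step 12: enter scope (depth=2)
Visible at query point: b=87 c=87 e=87 f=87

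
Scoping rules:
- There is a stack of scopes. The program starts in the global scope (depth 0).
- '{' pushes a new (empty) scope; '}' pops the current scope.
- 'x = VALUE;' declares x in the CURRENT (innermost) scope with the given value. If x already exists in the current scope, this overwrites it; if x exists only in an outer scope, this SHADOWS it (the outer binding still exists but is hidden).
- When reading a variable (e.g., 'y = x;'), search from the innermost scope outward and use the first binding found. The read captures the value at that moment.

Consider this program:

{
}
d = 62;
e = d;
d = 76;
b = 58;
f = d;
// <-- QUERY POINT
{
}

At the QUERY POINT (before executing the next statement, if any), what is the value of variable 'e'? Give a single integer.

Answer: 62

Derivation:
Step 1: enter scope (depth=1)
Step 2: exit scope (depth=0)
Step 3: declare d=62 at depth 0
Step 4: declare e=(read d)=62 at depth 0
Step 5: declare d=76 at depth 0
Step 6: declare b=58 at depth 0
Step 7: declare f=(read d)=76 at depth 0
Visible at query point: b=58 d=76 e=62 f=76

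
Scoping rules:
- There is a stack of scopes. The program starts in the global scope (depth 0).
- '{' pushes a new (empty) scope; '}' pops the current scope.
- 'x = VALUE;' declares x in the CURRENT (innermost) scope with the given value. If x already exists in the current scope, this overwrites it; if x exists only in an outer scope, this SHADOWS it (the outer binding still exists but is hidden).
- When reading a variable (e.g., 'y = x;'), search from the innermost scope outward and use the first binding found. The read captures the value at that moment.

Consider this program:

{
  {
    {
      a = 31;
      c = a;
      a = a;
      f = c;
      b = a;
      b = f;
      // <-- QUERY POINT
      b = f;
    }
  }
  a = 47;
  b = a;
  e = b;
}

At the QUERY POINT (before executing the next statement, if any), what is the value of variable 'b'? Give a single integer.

Answer: 31

Derivation:
Step 1: enter scope (depth=1)
Step 2: enter scope (depth=2)
Step 3: enter scope (depth=3)
Step 4: declare a=31 at depth 3
Step 5: declare c=(read a)=31 at depth 3
Step 6: declare a=(read a)=31 at depth 3
Step 7: declare f=(read c)=31 at depth 3
Step 8: declare b=(read a)=31 at depth 3
Step 9: declare b=(read f)=31 at depth 3
Visible at query point: a=31 b=31 c=31 f=31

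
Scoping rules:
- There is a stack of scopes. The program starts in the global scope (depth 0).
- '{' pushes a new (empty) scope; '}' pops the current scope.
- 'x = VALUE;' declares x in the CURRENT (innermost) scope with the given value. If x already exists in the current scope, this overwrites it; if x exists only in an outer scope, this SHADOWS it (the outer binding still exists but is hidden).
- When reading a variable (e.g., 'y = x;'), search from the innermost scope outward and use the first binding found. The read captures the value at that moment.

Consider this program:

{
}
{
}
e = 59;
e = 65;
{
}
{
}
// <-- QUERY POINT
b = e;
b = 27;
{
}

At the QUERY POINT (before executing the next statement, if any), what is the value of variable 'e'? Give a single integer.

Answer: 65

Derivation:
Step 1: enter scope (depth=1)
Step 2: exit scope (depth=0)
Step 3: enter scope (depth=1)
Step 4: exit scope (depth=0)
Step 5: declare e=59 at depth 0
Step 6: declare e=65 at depth 0
Step 7: enter scope (depth=1)
Step 8: exit scope (depth=0)
Step 9: enter scope (depth=1)
Step 10: exit scope (depth=0)
Visible at query point: e=65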